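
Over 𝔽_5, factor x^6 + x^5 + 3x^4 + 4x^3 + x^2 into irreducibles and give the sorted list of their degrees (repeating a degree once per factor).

Write g(x) = x^6 + x^5 + 3x^4 + 4x^3 + x^2.
Roots in 𝔽_5: g(0) = 0 → root; g(1) = 0 → root; g(2) = 0 → root; g(3) = 2; g(4) = 0 → root.
Linear factors from roots: (x), (x + 4), (x + 3), (x + 1).
Complete factorization: g(x) = (x + 1)·(x + 4)·(x)^2·(x + 3)^2.
Factor degrees with multiplicity: 1 + 1 + 1 + 1 + 1 + 1 = 6.

1, 1, 1, 1, 1, 1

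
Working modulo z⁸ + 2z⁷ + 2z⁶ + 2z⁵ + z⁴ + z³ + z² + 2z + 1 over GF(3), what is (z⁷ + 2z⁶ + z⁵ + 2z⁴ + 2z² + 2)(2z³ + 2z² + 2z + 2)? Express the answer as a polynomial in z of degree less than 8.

Multiply in GF(3)[z]: (z⁷ + 2z⁶ + z⁵ + 2z⁴ + 2z² + 2)·(2z³ + 2z² + 2z + 2) = 2z¹⁰ + 2z⁸ + z⁶ + z⁵ + 2z⁴ + 2z³ + 2z² + z + 1.
Reduce using z⁸ ≡ z⁷ + z⁶ + z⁵ + 2z⁴ + 2z³ + 2z² + z + 2 (mod z⁸ + 2z⁷ + 2z⁶ + 2z⁵ + z⁴ + z³ + z² + 2z + 1).
Reduced: z⁷ + z⁶ + z⁴ + 2z³ + 2z² + 2z + 1.

z^7 + z^6 + z^4 + 2z^3 + 2z^2 + 2z + 1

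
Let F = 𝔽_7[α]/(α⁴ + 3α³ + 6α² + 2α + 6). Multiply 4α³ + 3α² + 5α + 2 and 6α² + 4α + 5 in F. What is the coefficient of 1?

Multiply in 𝔽_7[α]: (4α³ + 3α² + 5α + 2)·(6α² + 4α + 5) = 3α⁵ + 6α⁴ + 6α³ + 5α² + 5α + 3.
Reduce using α⁴ ≡ 4α³ + α² + 5α + 1 (mod α⁴ + 3α³ + 6α² + 2α + 6).
Reduced: 4α³ + 3α².

0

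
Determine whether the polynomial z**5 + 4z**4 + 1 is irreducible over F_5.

Write P(z) = z**5 + 4z**4 + 1.
Check for roots in F_5: P(0) = 1; P(1) = 1; P(2) = 2; P(3) = 3; P(4) = 4.
No roots, so no linear factors.
Degree-2 irreducible divisors: test the 10 monic irreducibles of degree 2 over GF(5).
None of them divide P (all give nonzero remainder).
No irreducible factor of degree ≤ 2 exists, so P is irreducible over GF(5).

Yes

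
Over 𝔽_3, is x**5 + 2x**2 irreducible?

Write P(x) = x**5 + 2x**2.
Check for roots in 𝔽_3: P(0) = 0 → root; P(1) = 0 → root; P(2) = 1.
P(0) = 0, so (x) divides P(x); P is reducible.

No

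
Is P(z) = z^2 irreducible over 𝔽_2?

No

Check for roots in 𝔽_2: P(0) = 0 → root; P(1) = 1.
P(0) = 0, so (z) divides P(z); P is reducible.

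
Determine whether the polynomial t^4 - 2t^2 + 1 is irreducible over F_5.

Write P(t) = t^4 - 2t^2 + 1.
Check for roots in F_5: P(0) = 1; P(1) = 0 → root; P(2) = 4; P(3) = 4; P(4) = 0 → root.
P(1) = 0, so (t − 1) divides P(t); P is reducible.

No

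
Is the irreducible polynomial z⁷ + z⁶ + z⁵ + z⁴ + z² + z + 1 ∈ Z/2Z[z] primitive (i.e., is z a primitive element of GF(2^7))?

Yes

Write f(z) = z⁷ + z⁶ + z⁵ + z⁴ + z² + z + 1.
|GF(2^7)^×| = 2^7 − 1 = 127. Prime factorization: 127 = 127.
f is primitive ⇔ z has order 127 in GF(2)[z]/(f), i.e. z^(127/q) ≠ 1 for each prime q | 127.
z^(1) mod f = z.
None equal 1, so z has full order 127; f is primitive.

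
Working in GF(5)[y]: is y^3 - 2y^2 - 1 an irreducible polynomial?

Yes

Write f(y) = y^3 - 2y^2 - 1.
Check for roots in GF(5): f(0) = 4; f(1) = 3; f(2) = 4; f(3) = 3; f(4) = 1.
No roots. A degree-3 polynomial over a field with no linear factor is irreducible.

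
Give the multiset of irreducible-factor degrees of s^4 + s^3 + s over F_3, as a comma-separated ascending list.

Write f(s) = s^4 + s^3 + s.
Roots in F_3: f(0) = 0 → root; f(1) = 0 → root; f(2) = 2.
Linear factors from roots: (s), (s + 2).
Complete factorization: f(s) = (s)·(s + 2)·(s^2 + 2s + 2).
Factor degrees with multiplicity: 1 + 1 + 2 = 4.

1, 1, 2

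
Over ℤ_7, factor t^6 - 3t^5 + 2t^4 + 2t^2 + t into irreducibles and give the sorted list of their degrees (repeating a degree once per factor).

1, 1, 4

Write h(t) = t^6 - 3t^5 + 2t^4 + 2t^2 + t.
Linear factors from roots: (t), (t + 1).
Complete factorization: h(t) = (t)·(t + 1)·(t^4 + 3t^3 - t^2 + t + 1).
Factor degrees with multiplicity: 1 + 1 + 4 = 6.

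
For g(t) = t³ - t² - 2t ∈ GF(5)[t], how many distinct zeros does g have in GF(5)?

3

Evaluate at each of the 5 elements of GF(5):
g(0) = 0 → root; g(1) = 3; g(2) = 0 → root; g(3) = 2; g(4) = 0 → root.
Roots: {0, 2, 4}.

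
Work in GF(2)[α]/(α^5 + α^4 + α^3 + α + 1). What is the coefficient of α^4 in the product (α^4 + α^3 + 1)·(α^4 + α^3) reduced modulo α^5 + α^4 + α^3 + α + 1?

Multiply in GF(2)[α]: (α^4 + α^3 + 1)·(α^4 + α^3) = α^8 + α^6 + α^4 + α^3.
Reduce using α^5 ≡ α^4 + α^3 + α + 1 (mod α^5 + α^4 + α^3 + α + 1).
Reduced: α^4 + α^3 + α.

1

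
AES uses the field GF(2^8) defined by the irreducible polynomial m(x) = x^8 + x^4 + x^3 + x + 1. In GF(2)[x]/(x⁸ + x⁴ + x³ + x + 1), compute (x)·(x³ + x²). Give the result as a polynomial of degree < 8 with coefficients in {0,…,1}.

x^4 + x^3

Multiply in GF(2)[x]: (x)·(x³ + x²) = x⁴ + x³.
Reduced: x⁴ + x³.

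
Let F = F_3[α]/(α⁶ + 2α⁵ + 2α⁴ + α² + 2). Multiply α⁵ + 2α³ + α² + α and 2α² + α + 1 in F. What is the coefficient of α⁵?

Multiply in F_3[α]: (α⁵ + 2α³ + α² + α)·(2α² + α + 1) = 2α⁷ + α⁶ + 2α⁵ + α⁴ + 2α³ + 2α² + α.
Reduce using α⁶ ≡ α⁵ + α⁴ + 2α² + 1 (mod α⁶ + 2α⁵ + 2α⁴ + α² + 2).
Reduced: α⁵ + α⁴ + 2α².

1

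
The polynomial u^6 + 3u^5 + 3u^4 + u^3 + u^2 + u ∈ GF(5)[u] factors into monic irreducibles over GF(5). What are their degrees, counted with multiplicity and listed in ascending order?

Write h(u) = u^6 + 3u^5 + 3u^4 + u^3 + u^2 + u.
Roots in GF(5): h(0) = 0 → root; h(1) = 0 → root; h(2) = 2; h(3) = 0 → root; h(4) = 0 → root.
Linear factors from roots: (u), (u + 4), (u + 2), (u + 1).
Complete factorization: h(u) = (u)·(u + 1)·(u + 2)·(u + 4)·(u^2 + u + 2).
Factor degrees with multiplicity: 1 + 1 + 1 + 1 + 2 = 6.

1, 1, 1, 1, 2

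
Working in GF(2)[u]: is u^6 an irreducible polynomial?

Write m(u) = u^6.
Check for roots in GF(2): m(0) = 0 → root; m(1) = 1.
m(0) = 0, so (u) divides m(u); m is reducible.

No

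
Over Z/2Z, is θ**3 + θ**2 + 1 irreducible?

Yes

Write g(θ) = θ**3 + θ**2 + 1.
Check for roots in Z/2Z: g(0) = 1; g(1) = 1.
No roots. A degree-3 polynomial over a field with no linear factor is irreducible.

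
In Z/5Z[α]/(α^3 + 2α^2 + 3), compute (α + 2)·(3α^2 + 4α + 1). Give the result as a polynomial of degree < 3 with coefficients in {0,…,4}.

4α^2 + 4α + 3

Multiply in Z/5Z[α]: (α + 2)·(3α^2 + 4α + 1) = 3α^3 + 4α + 2.
Reduce using α^3 ≡ 3α^2 + 2 (mod α^3 + 2α^2 + 3).
Reduced: 4α^2 + 4α + 3.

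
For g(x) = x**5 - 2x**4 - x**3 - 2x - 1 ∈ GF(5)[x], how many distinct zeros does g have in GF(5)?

Evaluate at each of the 5 elements of GF(5):
g(0) = 4; g(1) = 0 → root; g(2) = 2; g(3) = 2; g(4) = 4.
Roots: {1}.

1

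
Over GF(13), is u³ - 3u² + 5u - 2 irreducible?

Write g(u) = u³ - 3u² + 5u - 2.
Check each element of GF(13) for a root: g(0)=11, g(1)=1, g(2)=4, g(3)=0, g(4)=8, g(5)=8, g(6)=6, g(7)=8, g(8)=7, g(9)=9, g(10)=7, g(11)=7, g(12)=2.
g(3) = 0, so (u − 3) divides g(u); g is reducible.

No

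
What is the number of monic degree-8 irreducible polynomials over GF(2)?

30

By the necklace-counting formula, N_2(8) = (1/8) Σ_{d|8} μ(8/d)·2^d.
Divisors of 8: 1, 2, 4, 8; μ(8/d) for each: 0, 0, -1, 1.
Σ = − 2^4 + 2^8 = 240.
N = 240/8 = 30.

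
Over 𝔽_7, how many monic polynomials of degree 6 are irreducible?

x^(7^6) − x is the product of all monic irreducibles of degree dividing 6; Möbius inversion gives N = (1/6) Σ μ(6/d)·7^d.
Divisors of 6: 1, 2, 3, 6; μ(6/d) for each: 1, -1, -1, 1.
Σ = 7^1 − 7^2 − 7^3 + 7^6 = 117264.
N = 117264/6 = 19544.

19544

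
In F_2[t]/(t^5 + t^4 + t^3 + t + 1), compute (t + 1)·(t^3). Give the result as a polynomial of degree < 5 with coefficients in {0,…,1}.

Multiply in F_2[t]: (t + 1)·(t^3) = t^4 + t^3.
Reduced: t^4 + t^3.

t^4 + t^3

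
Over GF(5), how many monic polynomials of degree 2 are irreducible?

10

Gauss's count: N_{5}(2) = (1/2) Σ_{d|2} μ(2/d)·5^d.
Divisors of 2: 1, 2; μ(2/d) for each: -1, 1.
Σ = − 5^1 + 5^2 = 20.
N = 20/2 = 10.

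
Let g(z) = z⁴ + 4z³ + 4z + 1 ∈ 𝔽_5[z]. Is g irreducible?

No

Check for roots in 𝔽_5: g(0) = 1; g(1) = 0 → root; g(2) = 2; g(3) = 2; g(4) = 4.
g(1) = 0, so (z − 1) divides g(z); g is reducible.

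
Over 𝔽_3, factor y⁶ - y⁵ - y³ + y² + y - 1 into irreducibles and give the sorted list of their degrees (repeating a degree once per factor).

1, 2, 3

Write h(y) = y⁶ - y⁵ - y³ + y² + y - 1.
Roots in 𝔽_3: h(0) = 2; h(1) = 0 → root; h(2) = 2.
Linear factors from roots: (y - 1).
Complete factorization: h(y) = (y - 1)·(y² + y - 1)·(y³ - y² - y - 1).
Factor degrees with multiplicity: 1 + 2 + 3 = 6.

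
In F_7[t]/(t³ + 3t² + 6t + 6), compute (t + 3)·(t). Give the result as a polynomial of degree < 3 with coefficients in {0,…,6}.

Multiply in F_7[t]: (t + 3)·(t) = t² + 3t.
Reduced: t² + 3t.

t^2 + 3t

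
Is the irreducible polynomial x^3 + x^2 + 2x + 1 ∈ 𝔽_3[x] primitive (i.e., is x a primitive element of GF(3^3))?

Yes

Write f(x) = x^3 + x^2 + 2x + 1.
|GF(3^3)^×| = 3^3 − 1 = 26. Prime factorization: 26 = 2·13.
f is primitive ⇔ x has order 26 in GF(3)[x]/(f), i.e. x^(26/q) ≠ 1 for each prime q | 26.
x^(13) mod f = 2.
x^(2) mod f = x^2.
None equal 1, so x has full order 26; f is primitive.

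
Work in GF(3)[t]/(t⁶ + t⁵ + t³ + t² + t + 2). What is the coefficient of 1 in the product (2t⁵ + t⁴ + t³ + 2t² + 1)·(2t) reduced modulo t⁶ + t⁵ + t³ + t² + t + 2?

Multiply in GF(3)[t]: (2t⁵ + t⁴ + t³ + 2t² + 1)·(2t) = t⁶ + 2t⁵ + 2t⁴ + t³ + 2t.
Reduce using t⁶ ≡ 2t⁵ + 2t³ + 2t² + 2t + 1 (mod t⁶ + t⁵ + t³ + t² + t + 2).
Reduced: t⁵ + 2t⁴ + 2t² + t + 1.

1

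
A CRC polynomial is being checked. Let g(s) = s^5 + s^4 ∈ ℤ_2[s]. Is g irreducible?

No

Check for roots in ℤ_2: g(0) = 0 → root; g(1) = 0 → root.
g(0) = 0, so (s) divides g(s); g is reducible.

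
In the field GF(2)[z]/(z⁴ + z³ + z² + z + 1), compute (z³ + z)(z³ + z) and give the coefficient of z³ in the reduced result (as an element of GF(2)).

0

Multiply in GF(2)[z]: (z³ + z)·(z³ + z) = z⁶ + z².
Reduce using z⁴ ≡ z³ + z² + z + 1 (mod z⁴ + z³ + z² + z + 1).
Reduced: z² + z.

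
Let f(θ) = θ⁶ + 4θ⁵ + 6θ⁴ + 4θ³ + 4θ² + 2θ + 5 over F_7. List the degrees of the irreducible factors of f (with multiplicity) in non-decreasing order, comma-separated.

3, 3

Complete factorization: f(θ) = (θ³ + 2θ² + 3θ + 3)·(θ³ + 2θ² + 6θ + 4).
Factor degrees with multiplicity: 3 + 3 = 6.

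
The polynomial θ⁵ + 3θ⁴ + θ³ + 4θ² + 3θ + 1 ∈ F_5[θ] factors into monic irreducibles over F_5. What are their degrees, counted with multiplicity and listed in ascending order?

2, 3

Write h(θ) = θ⁵ + 3θ⁴ + θ³ + 4θ² + 3θ + 1.
Roots in F_5: h(0) = 1; h(1) = 3; h(2) = 1; h(3) = 4; h(4) = 3.
Complete factorization: h(θ) = (θ² + 2)·(θ³ + 3θ² + 4θ + 3).
Factor degrees with multiplicity: 2 + 3 = 5.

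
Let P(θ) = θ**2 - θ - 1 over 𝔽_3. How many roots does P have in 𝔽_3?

0

Evaluate at each of the 3 elements of 𝔽_3:
P(0) = 2; P(1) = 2; P(2) = 1.
No element is a root.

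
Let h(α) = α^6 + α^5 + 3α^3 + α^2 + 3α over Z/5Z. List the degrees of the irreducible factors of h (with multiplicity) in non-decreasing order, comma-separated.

Roots in Z/5Z: h(0) = 0 → root; h(1) = 4; h(2) = 0 → root; h(3) = 1; h(4) = 0 → root.
Linear factors from roots: (α), (α + 3), (α + 1).
Complete factorization: h(α) = (α)·(α + 1)·(α + 3)^2·(α^2 + 4α + 2).
Factor degrees with multiplicity: 1 + 1 + 1 + 1 + 2 = 6.

1, 1, 1, 1, 2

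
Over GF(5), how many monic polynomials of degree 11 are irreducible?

4438920

By the necklace-counting formula, N_5(11) = (1/11) Σ_{d|11} μ(11/d)·5^d.
Divisors of 11: 1, 11; μ(11/d) for each: -1, 1.
Σ = − 5^1 + 5^11 = 48828120.
N = 48828120/11 = 4438920.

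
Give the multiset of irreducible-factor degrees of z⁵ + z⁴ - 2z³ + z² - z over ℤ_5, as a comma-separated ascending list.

Write f(z) = z⁵ + z⁴ - 2z³ + z² - z.
Roots in ℤ_5: f(0) = 0 → root; f(1) = 0 → root; f(2) = 4; f(3) = 1; f(4) = 4.
Linear factors from roots: (z), (z - 1).
Complete factorization: f(z) = (z)·(z - 1)·(z³ + 2z² + 1).
Factor degrees with multiplicity: 1 + 1 + 3 = 5.

1, 1, 3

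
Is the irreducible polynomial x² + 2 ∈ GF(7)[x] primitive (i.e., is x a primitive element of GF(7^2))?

Write f(x) = x² + 2.
|GF(7^2)^×| = 7^2 − 1 = 48. Prime factorization: 48 = 2^4·3.
f is primitive ⇔ x has order 48 in GF(7)[x]/(f), i.e. x^(48/q) ≠ 1 for each prime q | 48.
x^(24) mod f = 1
x^(16) mod f = 4.
Since x^(24) = 1, the order of x divides 24 < 48; not primitive.

No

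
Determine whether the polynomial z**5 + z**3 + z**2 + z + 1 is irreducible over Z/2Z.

Yes

Write f(z) = z**5 + z**3 + z**2 + z + 1.
Check for roots in Z/2Z: f(0) = 1; f(1) = 1.
No roots, so no linear factors.
Monic irreducibles of degree 2 over GF(2): z**2 + z + 1.
None of them divide f (all give nonzero remainder).
No irreducible factor of degree ≤ 2 exists, so f is irreducible over GF(2).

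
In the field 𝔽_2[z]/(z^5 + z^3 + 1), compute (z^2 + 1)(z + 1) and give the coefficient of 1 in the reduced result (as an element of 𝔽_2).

Multiply in 𝔽_2[z]: (z^2 + 1)·(z + 1) = z^3 + z^2 + z + 1.
Reduced: z^3 + z^2 + z + 1.

1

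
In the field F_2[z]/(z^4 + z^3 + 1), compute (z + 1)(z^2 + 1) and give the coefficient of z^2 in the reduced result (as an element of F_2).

Multiply in F_2[z]: (z + 1)·(z^2 + 1) = z^3 + z^2 + z + 1.
Reduced: z^3 + z^2 + z + 1.

1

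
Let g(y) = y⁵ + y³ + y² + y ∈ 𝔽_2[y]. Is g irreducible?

Check for roots in 𝔽_2: g(0) = 0 → root; g(1) = 0 → root.
g(0) = 0, so (y) divides g(y); g is reducible.

No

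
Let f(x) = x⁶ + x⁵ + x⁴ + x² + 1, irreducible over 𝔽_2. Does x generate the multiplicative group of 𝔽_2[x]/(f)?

No

|GF(2^6)^×| = 2^6 − 1 = 63. Prime factorization: 63 = 3^2·7.
f is primitive ⇔ x has order 63 in GF(2)[x]/(f), i.e. x^(63/q) ≠ 1 for each prime q | 63.
x^(21) mod f = 1
x^(9) mod f = x³ + 1.
Since x^(21) = 1, the order of x divides 21 < 63; not primitive.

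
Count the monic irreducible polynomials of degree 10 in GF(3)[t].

5880

x^(3^10) − x is the product of all monic irreducibles of degree dividing 10; Möbius inversion gives N = (1/10) Σ μ(10/d)·3^d.
Divisors of 10: 1, 2, 5, 10; μ(10/d) for each: 1, -1, -1, 1.
Σ = 3^1 − 3^2 − 3^5 + 3^10 = 58800.
N = 58800/10 = 5880.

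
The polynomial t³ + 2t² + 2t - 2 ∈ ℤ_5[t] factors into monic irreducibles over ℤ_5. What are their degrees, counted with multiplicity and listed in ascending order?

Write f(t) = t³ + 2t² + 2t - 2.
Roots in ℤ_5: f(0) = 3; f(1) = 3; f(2) = 3; f(3) = 4; f(4) = 2.
Complete factorization: f(t) = (t³ + 2t² + 2t - 2).
Factor degrees with multiplicity: 3 = 3.

3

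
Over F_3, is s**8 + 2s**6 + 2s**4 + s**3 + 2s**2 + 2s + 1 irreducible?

Yes

Write m(s) = s**8 + 2s**6 + 2s**4 + s**3 + 2s**2 + 2s + 1.
Check for roots in F_3: m(0) = 1; m(1) = 2; m(2) = 2.
No roots, so no linear factors.
Monic irreducibles of degree 2 over GF(3): s**2 + 1, s**2 + s + 2, s**2 + 2s + 2.
None of them divide m (all give nonzero remainder).
Degree-3 irreducible divisors: test the 8 monic irreducibles of degree 3 over GF(3).
None of them divide m (all give nonzero remainder).
Degree-4 irreducible divisors: test the 18 monic irreducibles of degree 4 over GF(3).
None of them divide m (all give nonzero remainder).
No irreducible factor of degree ≤ 4 exists, so m is irreducible over GF(3).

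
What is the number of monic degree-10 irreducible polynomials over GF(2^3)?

Gauss's count: N_{8}(10) = (1/10) Σ_{d|10} μ(10/d)·8^d.
Divisors of 10: 1, 2, 5, 10; μ(10/d) for each: 1, -1, -1, 1.
Σ = 8^1 − 8^2 − 8^5 + 8^10 = 1073709000.
N = 1073709000/10 = 107370900.

107370900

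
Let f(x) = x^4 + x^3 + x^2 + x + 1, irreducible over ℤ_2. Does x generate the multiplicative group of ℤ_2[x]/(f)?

|GF(2^4)^×| = 2^4 − 1 = 15. Prime factorization: 15 = 3·5.
f is primitive ⇔ x has order 15 in GF(2)[x]/(f), i.e. x^(15/q) ≠ 1 for each prime q | 15.
x^(5) mod f = 1
x^(3) mod f = x^3.
Since x^(5) = 1, the order of x divides 5 < 15; not primitive.

No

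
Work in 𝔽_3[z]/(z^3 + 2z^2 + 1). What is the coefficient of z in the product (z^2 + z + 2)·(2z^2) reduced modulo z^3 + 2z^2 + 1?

Multiply in 𝔽_3[z]: (z^2 + z + 2)·(2z^2) = 2z^4 + 2z^3 + z^2.
Reduce using z^3 ≡ z^2 + 2 (mod z^3 + 2z^2 + 1).
Reduced: 2z^2 + z + 2.

1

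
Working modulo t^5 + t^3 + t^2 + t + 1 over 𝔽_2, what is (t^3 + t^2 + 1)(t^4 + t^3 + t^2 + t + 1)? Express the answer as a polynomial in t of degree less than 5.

Multiply in 𝔽_2[t]: (t^3 + t^2 + 1)·(t^4 + t^3 + t^2 + t + 1) = t^7 + t^4 + t^3 + t + 1.
Reduce using t^5 ≡ t^3 + t^2 + t + 1 (mod t^5 + t^3 + t^2 + t + 1).
Reduced: t^3.

t^3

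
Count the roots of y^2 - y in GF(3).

Write f(y) = y^2 - y.
Evaluate at each of the 3 elements of GF(3):
f(0) = 0 → root; f(1) = 0 → root; f(2) = 2.
Roots: {0, 1}.

2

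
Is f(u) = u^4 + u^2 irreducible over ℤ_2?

No

Check for roots in ℤ_2: f(0) = 0 → root; f(1) = 0 → root.
f(0) = 0, so (u) divides f(u); f is reducible.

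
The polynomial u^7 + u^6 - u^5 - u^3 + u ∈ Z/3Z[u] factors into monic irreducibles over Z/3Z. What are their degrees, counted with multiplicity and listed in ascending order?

Write g(u) = u^7 + u^6 - u^5 - u^3 + u.
Roots in Z/3Z: g(0) = 0 → root; g(1) = 1; g(2) = 1.
Linear factors from roots: (u).
Complete factorization: g(u) = (u)·(u^2 - u - 1)·(u^4 - u^3 - u^2 + u - 1).
Factor degrees with multiplicity: 1 + 2 + 4 = 7.

1, 2, 4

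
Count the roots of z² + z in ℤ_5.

2

Write f(z) = z² + z.
Evaluate at each of the 5 elements of ℤ_5:
f(0) = 0 → root; f(1) = 2; f(2) = 1; f(3) = 2; f(4) = 0 → root.
Roots: {0, 4}.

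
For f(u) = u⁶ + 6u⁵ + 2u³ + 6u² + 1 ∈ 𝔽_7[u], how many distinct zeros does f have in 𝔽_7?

Evaluate at each of the 7 elements of 𝔽_7:
f(0) = 1; f(1) = 2; f(2) = 3; f(3) = 0 → root; f(4) = 0 → root; f(5) = 0 → root; f(6) = 0 → root.
Roots: {3, 4, 5, 6}.

4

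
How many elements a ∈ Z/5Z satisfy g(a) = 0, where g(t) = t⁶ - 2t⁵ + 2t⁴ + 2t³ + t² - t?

4

Evaluate at each of the 5 elements of Z/5Z:
g(0) = 0 → root; g(1) = 3; g(2) = 0 → root; g(3) = 0 → root; g(4) = 0 → root.
Roots: {0, 2, 3, 4}.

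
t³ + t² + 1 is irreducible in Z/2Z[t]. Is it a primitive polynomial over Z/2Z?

Yes

Write f(t) = t³ + t² + 1.
|GF(2^3)^×| = 2^3 − 1 = 7. Prime factorization: 7 = 7.
f is primitive ⇔ t has order 7 in GF(2)[t]/(f), i.e. t^(7/q) ≠ 1 for each prime q | 7.
t^(1) mod f = t.
None equal 1, so t has full order 7; f is primitive.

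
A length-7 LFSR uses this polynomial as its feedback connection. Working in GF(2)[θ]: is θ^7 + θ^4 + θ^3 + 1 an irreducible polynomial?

No

Write P(θ) = θ^7 + θ^4 + θ^3 + 1.
Check for roots in GF(2): P(0) = 1; P(1) = 0 → root.
P(1) = 0, so (θ − 1) divides P(θ); P is reducible.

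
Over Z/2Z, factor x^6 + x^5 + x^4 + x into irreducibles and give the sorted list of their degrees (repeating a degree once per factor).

1, 1, 1, 3

Write f(x) = x^6 + x^5 + x^4 + x.
Roots in Z/2Z: f(0) = 0 → root; f(1) = 0 → root.
Linear factors from roots: (x), (x + 1).
Complete factorization: f(x) = (x)·(x + 1)^2·(x^3 + x^2 + 1).
Factor degrees with multiplicity: 1 + 1 + 1 + 3 = 6.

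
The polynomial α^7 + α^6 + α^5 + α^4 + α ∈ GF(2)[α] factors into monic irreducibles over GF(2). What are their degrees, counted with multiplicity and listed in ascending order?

1, 2, 4

Write h(α) = α^7 + α^6 + α^5 + α^4 + α.
Roots in GF(2): h(0) = 0 → root; h(1) = 1.
Linear factors from roots: (α).
Complete factorization: h(α) = (α)·(α^2 + α + 1)·(α^4 + α + 1).
Factor degrees with multiplicity: 1 + 2 + 4 = 7.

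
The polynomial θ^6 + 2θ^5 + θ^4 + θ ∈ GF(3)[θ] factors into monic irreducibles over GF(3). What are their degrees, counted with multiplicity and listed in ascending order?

Write h(θ) = θ^6 + 2θ^5 + θ^4 + θ.
Roots in GF(3): h(0) = 0 → root; h(1) = 2; h(2) = 2.
Linear factors from roots: (θ).
Complete factorization: h(θ) = (θ)·(θ^2 + 1)·(θ^3 + 2θ^2 + 1).
Factor degrees with multiplicity: 1 + 2 + 3 = 6.

1, 2, 3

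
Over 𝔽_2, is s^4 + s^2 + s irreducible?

Write g(s) = s^4 + s^2 + s.
Check for roots in 𝔽_2: g(0) = 0 → root; g(1) = 1.
g(0) = 0, so (s) divides g(s); g is reducible.

No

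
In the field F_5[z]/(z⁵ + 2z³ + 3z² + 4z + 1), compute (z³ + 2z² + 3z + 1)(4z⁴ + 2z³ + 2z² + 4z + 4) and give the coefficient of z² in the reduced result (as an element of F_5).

Multiply in F_5[z]: (z³ + 2z² + 3z + 1)·(4z⁴ + 2z³ + 2z² + 4z + 4) = 4z⁷ + 3z⁵ + 3z⁴ + 2z² + z + 4.
Reduce using z⁵ ≡ 3z³ + 2z² + z + 4 (mod z⁵ + 2z³ + 3z² + 4z + 1).
Reduced: z⁴ + 4z³ + 3z² + z + 4.

3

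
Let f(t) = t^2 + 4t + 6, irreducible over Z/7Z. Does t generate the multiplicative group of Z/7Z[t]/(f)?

|GF(7^2)^×| = 7^2 − 1 = 48. Prime factorization: 48 = 2^4·3.
f is primitive ⇔ t has order 48 in GF(7)[t]/(f), i.e. t^(48/q) ≠ 1 for each prime q | 48.
t^(24) mod f = 6.
t^(16) mod f = 1
Since t^(16) = 1, the order of t divides 16 < 48; not primitive.

No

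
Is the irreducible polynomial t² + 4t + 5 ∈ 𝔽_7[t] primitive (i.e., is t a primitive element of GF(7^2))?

Write f(t) = t² + 4t + 5.
|GF(7^2)^×| = 7^2 − 1 = 48. Prime factorization: 48 = 2^4·3.
f is primitive ⇔ t has order 48 in GF(7)[t]/(f), i.e. t^(48/q) ≠ 1 for each prime q | 48.
t^(24) mod f = 6.
t^(16) mod f = 4.
None equal 1, so t has full order 48; f is primitive.

Yes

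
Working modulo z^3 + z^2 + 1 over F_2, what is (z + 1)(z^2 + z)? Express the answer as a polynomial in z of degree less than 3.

Multiply in F_2[z]: (z + 1)·(z^2 + z) = z^3 + z.
Reduce using z^3 ≡ z^2 + 1 (mod z^3 + z^2 + 1).
Reduced: z^2 + z + 1.

z^2 + z + 1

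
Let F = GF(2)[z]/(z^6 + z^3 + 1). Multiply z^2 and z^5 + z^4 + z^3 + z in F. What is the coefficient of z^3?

0

Multiply in GF(2)[z]: (z^2)·(z^5 + z^4 + z^3 + z) = z^7 + z^6 + z^5 + z^3.
Reduce using z^6 ≡ z^3 + 1 (mod z^6 + z^3 + 1).
Reduced: z^5 + z^4 + z + 1.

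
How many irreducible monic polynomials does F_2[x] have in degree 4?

x^(2^4) − x is the product of all monic irreducibles of degree dividing 4; Möbius inversion gives N = (1/4) Σ μ(4/d)·2^d.
Divisors of 4: 1, 2, 4; μ(4/d) for each: 0, -1, 1.
Σ = − 2^2 + 2^4 = 12.
N = 12/4 = 3.

3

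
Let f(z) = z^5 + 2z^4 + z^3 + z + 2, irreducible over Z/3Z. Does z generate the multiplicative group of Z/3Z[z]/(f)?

|GF(3^5)^×| = 3^5 − 1 = 242. Prime factorization: 242 = 2·11^2.
f is primitive ⇔ z has order 242 in GF(3)[z]/(f), i.e. z^(242/q) ≠ 1 for each prime q | 242.
z^(121) mod f = 1
z^(22) mod f = z^4 + z^3 + z^2 + 1.
Since z^(121) = 1, the order of z divides 121 < 242; not primitive.

No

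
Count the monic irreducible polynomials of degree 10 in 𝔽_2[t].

99

The number of monic irreducibles of degree 10 over GF(2) is (1/10)·Σ_{d∣10} μ(10/d) 2^d.
Divisors of 10: 1, 2, 5, 10; μ(10/d) for each: 1, -1, -1, 1.
Σ = 2^1 − 2^2 − 2^5 + 2^10 = 990.
N = 990/10 = 99.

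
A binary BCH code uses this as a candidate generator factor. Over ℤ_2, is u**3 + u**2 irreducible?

Write f(u) = u**3 + u**2.
Check for roots in ℤ_2: f(0) = 0 → root; f(1) = 0 → root.
f(0) = 0, so (u) divides f(u); f is reducible.

No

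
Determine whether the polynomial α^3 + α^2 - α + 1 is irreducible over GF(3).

Write f(α) = α^3 + α^2 - α + 1.
Check for roots in GF(3): f(0) = 1; f(1) = 2; f(2) = 2.
No roots. A degree-3 polynomial over a field with no linear factor is irreducible.

Yes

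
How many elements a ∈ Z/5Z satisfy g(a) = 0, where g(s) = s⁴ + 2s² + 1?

2

Evaluate at each of the 5 elements of Z/5Z:
g(0) = 1; g(1) = 4; g(2) = 0 → root; g(3) = 0 → root; g(4) = 4.
Roots: {2, 3}.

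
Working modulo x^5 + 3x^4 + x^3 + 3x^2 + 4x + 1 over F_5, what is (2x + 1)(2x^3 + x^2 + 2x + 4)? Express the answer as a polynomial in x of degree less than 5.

Multiply in F_5[x]: (2x + 1)·(2x^3 + x^2 + 2x + 4) = 4x^4 + 4x^3 + 4.
Reduced: 4x^4 + 4x^3 + 4.

4x^4 + 4x^3 + 4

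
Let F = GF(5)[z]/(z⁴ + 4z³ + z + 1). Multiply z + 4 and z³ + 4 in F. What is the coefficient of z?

3

Multiply in GF(5)[z]: (z + 4)·(z³ + 4) = z⁴ + 4z³ + 4z + 1.
Reduce using z⁴ ≡ z³ + 4z + 4 (mod z⁴ + 4z³ + z + 1).
Reduced: 3z.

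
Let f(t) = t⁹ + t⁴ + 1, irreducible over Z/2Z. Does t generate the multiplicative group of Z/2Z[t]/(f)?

|GF(2^9)^×| = 2^9 − 1 = 511. Prime factorization: 511 = 7·73.
f is primitive ⇔ t has order 511 in GF(2)[t]/(f), i.e. t^(511/q) ≠ 1 for each prime q | 511.
t^(73) mod f = t⁸ + t⁶ + t⁴.
t^(7) mod f = t⁷.
None equal 1, so t has full order 511; f is primitive.

Yes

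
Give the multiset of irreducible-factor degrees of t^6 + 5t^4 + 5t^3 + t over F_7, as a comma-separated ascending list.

1, 1, 2, 2

Write g(t) = t^6 + 5t^4 + 5t^3 + t.
Linear factors from roots: (t), (t + 1).
Complete factorization: g(t) = (t)·(t + 1)·(t^2 + t + 3)·(t^2 + 5t + 5).
Factor degrees with multiplicity: 1 + 1 + 2 + 2 = 6.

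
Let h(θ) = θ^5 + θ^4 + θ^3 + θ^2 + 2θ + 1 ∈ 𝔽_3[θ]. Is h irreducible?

Yes

Check for roots in 𝔽_3: h(0) = 1; h(1) = 1; h(2) = 2.
No roots, so no linear factors.
Monic irreducibles of degree 2 over GF(3): θ^2 + 1, θ^2 + θ + 2, θ^2 + 2θ + 2.
None of them divide h (all give nonzero remainder).
No irreducible factor of degree ≤ 2 exists, so h is irreducible over GF(3).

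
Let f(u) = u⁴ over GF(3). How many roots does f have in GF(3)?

1

Evaluate at each of the 3 elements of GF(3):
f(0) = 0 → root; f(1) = 1; f(2) = 1.
Roots: {0}.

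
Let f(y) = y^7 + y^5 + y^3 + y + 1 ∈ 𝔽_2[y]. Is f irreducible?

Yes

Check for roots in 𝔽_2: f(0) = 1; f(1) = 1.
No roots, so no linear factors.
Monic irreducibles of degree 2 over GF(2): y^2 + y + 1.
None of them divide f (all give nonzero remainder).
Monic irreducibles of degree 3 over GF(2): y^3 + y + 1, y^3 + y^2 + 1.
None of them divide f (all give nonzero remainder).
No irreducible factor of degree ≤ 3 exists, so f is irreducible over GF(2).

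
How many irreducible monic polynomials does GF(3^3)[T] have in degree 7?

1494336168

The number of monic irreducibles of degree 7 over GF(27) is (1/7)·Σ_{d∣7} μ(7/d) 27^d.
Divisors of 7: 1, 7; μ(7/d) for each: -1, 1.
Σ = − 27^1 + 27^7 = 10460353176.
N = 10460353176/7 = 1494336168.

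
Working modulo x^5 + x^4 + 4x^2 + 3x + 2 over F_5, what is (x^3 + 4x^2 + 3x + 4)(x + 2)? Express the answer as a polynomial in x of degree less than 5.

Multiply in F_5[x]: (x^3 + 4x^2 + 3x + 4)·(x + 2) = x^4 + x^3 + x^2 + 3.
Reduced: x^4 + x^3 + x^2 + 3.

x^4 + x^3 + x^2 + 3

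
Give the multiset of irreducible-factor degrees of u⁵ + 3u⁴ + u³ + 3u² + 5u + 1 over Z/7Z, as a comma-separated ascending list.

Write h(u) = u⁵ + 3u⁴ + u³ + 3u² + 5u + 1.
Linear factors from roots: (u + 6), (u + 3), (u + 1).
Complete factorization: h(u) = (u + 1)·(u + 3)·(u + 6)·(u² + 2).
Factor degrees with multiplicity: 1 + 1 + 1 + 2 = 5.

1, 1, 1, 2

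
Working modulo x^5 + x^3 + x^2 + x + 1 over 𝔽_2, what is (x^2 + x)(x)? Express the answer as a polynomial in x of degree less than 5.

Multiply in 𝔽_2[x]: (x^2 + x)·(x) = x^3 + x^2.
Reduced: x^3 + x^2.

x^3 + x^2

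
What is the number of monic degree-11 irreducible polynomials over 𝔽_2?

186

The number of monic irreducibles of degree 11 over GF(2) is (1/11)·Σ_{d∣11} μ(11/d) 2^d.
Divisors of 11: 1, 11; μ(11/d) for each: -1, 1.
Σ = − 2^1 + 2^11 = 2046.
N = 2046/11 = 186.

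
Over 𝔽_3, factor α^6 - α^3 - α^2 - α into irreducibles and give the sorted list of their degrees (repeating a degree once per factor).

1, 2, 3

Write h(α) = α^6 - α^3 - α^2 - α.
Roots in 𝔽_3: h(0) = 0 → root; h(1) = 1; h(2) = 2.
Linear factors from roots: (α).
Complete factorization: h(α) = (α)·(α^2 + 1)·(α^3 - α - 1).
Factor degrees with multiplicity: 1 + 2 + 3 = 6.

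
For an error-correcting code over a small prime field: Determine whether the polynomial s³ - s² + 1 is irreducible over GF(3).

Write h(s) = s³ - s² + 1.
Check for roots in GF(3): h(0) = 1; h(1) = 1; h(2) = 2.
No roots. A degree-3 polynomial over a field with no linear factor is irreducible.

Yes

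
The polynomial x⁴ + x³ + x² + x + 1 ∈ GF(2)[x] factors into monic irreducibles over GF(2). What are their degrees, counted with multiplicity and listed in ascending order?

4

Write g(x) = x⁴ + x³ + x² + x + 1.
Roots in GF(2): g(0) = 1; g(1) = 1.
Complete factorization: g(x) = (x⁴ + x³ + x² + x + 1).
Factor degrees with multiplicity: 4 = 4.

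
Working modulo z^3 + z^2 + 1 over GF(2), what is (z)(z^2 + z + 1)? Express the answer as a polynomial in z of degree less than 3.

Multiply in GF(2)[z]: (z)·(z^2 + z + 1) = z^3 + z^2 + z.
Reduce using z^3 ≡ z^2 + 1 (mod z^3 + z^2 + 1).
Reduced: z + 1.

z + 1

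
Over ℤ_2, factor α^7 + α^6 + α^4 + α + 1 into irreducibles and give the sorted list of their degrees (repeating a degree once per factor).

Write g(α) = α^7 + α^6 + α^4 + α + 1.
Roots in ℤ_2: g(0) = 1; g(1) = 1.
Complete factorization: g(α) = (α^7 + α^6 + α^4 + α + 1).
Factor degrees with multiplicity: 7 = 7.

7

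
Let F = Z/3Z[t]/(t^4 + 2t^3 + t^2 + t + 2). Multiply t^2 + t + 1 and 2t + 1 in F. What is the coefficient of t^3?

2

Multiply in Z/3Z[t]: (t^2 + t + 1)·(2t + 1) = 2t^3 + 1.
Reduced: 2t^3 + 1.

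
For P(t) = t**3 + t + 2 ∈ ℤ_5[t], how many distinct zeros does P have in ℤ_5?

Evaluate at each of the 5 elements of ℤ_5:
P(0) = 2; P(1) = 4; P(2) = 2; P(3) = 2; P(4) = 0 → root.
Roots: {4}.

1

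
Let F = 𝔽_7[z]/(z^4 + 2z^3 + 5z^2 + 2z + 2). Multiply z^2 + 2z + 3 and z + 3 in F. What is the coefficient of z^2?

5

Multiply in 𝔽_7[z]: (z^2 + 2z + 3)·(z + 3) = z^3 + 5z^2 + 2z + 2.
Reduced: z^3 + 5z^2 + 2z + 2.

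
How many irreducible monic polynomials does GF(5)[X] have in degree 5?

Gauss's count: N_{5}(5) = (1/5) Σ_{d|5} μ(5/d)·5^d.
Divisors of 5: 1, 5; μ(5/d) for each: -1, 1.
Σ = − 5^1 + 5^5 = 3120.
N = 3120/5 = 624.

624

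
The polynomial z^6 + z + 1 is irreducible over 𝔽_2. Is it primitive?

Yes

Write f(z) = z^6 + z + 1.
|GF(2^6)^×| = 2^6 − 1 = 63. Prime factorization: 63 = 3^2·7.
f is primitive ⇔ z has order 63 in GF(2)[z]/(f), i.e. z^(63/q) ≠ 1 for each prime q | 63.
z^(21) mod f = z^5 + z^4 + z^3 + z + 1.
z^(9) mod f = z^4 + z^3.
None equal 1, so z has full order 63; f is primitive.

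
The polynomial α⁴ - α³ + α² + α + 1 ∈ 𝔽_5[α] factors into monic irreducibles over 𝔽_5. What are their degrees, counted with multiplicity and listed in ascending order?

Write g(α) = α⁴ - α³ + α² + α + 1.
Roots in 𝔽_5: g(0) = 1; g(1) = 3; g(2) = 0 → root; g(3) = 2; g(4) = 3.
Linear factors from roots: (α - 2).
Complete factorization: g(α) = (α - 2)^2·(α² - 2α - 1).
Factor degrees with multiplicity: 1 + 1 + 2 = 4.

1, 1, 2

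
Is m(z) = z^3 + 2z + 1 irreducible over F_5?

Check for roots in F_5: m(0) = 1; m(1) = 4; m(2) = 3; m(3) = 4; m(4) = 3.
No roots. A degree-3 polynomial over a field with no linear factor is irreducible.

Yes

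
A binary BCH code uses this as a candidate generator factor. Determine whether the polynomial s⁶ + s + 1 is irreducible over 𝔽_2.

Write g(s) = s⁶ + s + 1.
Check for roots in 𝔽_2: g(0) = 1; g(1) = 1.
No roots, so no linear factors.
Monic irreducibles of degree 2 over GF(2): s² + s + 1.
None of them divide g (all give nonzero remainder).
Monic irreducibles of degree 3 over GF(2): s³ + s + 1, s³ + s² + 1.
None of them divide g (all give nonzero remainder).
No irreducible factor of degree ≤ 3 exists, so g is irreducible over GF(2).

Yes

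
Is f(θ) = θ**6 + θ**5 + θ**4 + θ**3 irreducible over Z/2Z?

No

Check for roots in Z/2Z: f(0) = 0 → root; f(1) = 0 → root.
f(0) = 0, so (θ) divides f(θ); f is reducible.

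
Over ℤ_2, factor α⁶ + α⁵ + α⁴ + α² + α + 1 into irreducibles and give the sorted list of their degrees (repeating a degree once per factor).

Write h(α) = α⁶ + α⁵ + α⁴ + α² + α + 1.
Roots in ℤ_2: h(0) = 1; h(1) = 0 → root.
Linear factors from roots: (α + 1).
Complete factorization: h(α) = (α + 1)^4·(α² + α + 1).
Factor degrees with multiplicity: 1 + 1 + 1 + 1 + 2 = 6.

1, 1, 1, 1, 2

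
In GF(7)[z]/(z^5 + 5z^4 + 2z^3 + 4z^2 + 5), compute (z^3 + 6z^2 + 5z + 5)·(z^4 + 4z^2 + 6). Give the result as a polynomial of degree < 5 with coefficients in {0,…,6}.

Multiply in GF(7)[z]: (z^3 + 6z^2 + 5z + 5)·(z^4 + 4z^2 + 6) = z^7 + 6z^6 + 2z^5 + z^4 + 5z^3 + 2z + 2.
Reduce using z^5 ≡ 2z^4 + 5z^3 + 3z^2 + 2 (mod z^5 + 5z^4 + 2z^3 + 4z^2 + 5).
Reduced: 6z^4 + 4z^3 + z^2 + 4z + 6.

6z^4 + 4z^3 + z^2 + 4z + 6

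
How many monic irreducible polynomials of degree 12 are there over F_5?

x^(5^12) − x is the product of all monic irreducibles of degree dividing 12; Möbius inversion gives N = (1/12) Σ μ(12/d)·5^d.
Divisors of 12: 1, 2, 3, 4, 6, 12; μ(12/d) for each: 0, 1, 0, -1, -1, 1.
Σ = 5^2 − 5^4 − 5^6 + 5^12 = 244124400.
N = 244124400/12 = 20343700.

20343700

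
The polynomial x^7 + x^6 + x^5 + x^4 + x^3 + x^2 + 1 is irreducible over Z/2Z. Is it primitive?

Yes

Write f(x) = x^7 + x^6 + x^5 + x^4 + x^3 + x^2 + 1.
|GF(2^7)^×| = 2^7 − 1 = 127. Prime factorization: 127 = 127.
f is primitive ⇔ x has order 127 in GF(2)[x]/(f), i.e. x^(127/q) ≠ 1 for each prime q | 127.
x^(1) mod f = x.
None equal 1, so x has full order 127; f is primitive.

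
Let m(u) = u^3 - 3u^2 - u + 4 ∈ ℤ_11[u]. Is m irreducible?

Check each element of ℤ_11 for a root: m(0)=4, m(1)=1, m(2)=9, m(3)=1, m(4)=5, m(5)=5, m(6)=7, m(7)=6, m(8)=8, m(9)=8, m(10)=1.
No roots. A degree-3 polynomial over a field with no linear factor is irreducible.

Yes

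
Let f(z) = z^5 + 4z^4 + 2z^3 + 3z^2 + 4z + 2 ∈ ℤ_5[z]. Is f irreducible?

Yes

Check for roots in ℤ_5: f(0) = 2; f(1) = 1; f(2) = 4; f(3) = 2; f(4) = 2.
No roots, so no linear factors.
Degree-2 irreducible divisors: test the 10 monic irreducibles of degree 2 over GF(5).
None of them divide f (all give nonzero remainder).
No irreducible factor of degree ≤ 2 exists, so f is irreducible over GF(5).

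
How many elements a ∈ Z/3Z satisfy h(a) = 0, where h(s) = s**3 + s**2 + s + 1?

1

Evaluate at each of the 3 elements of Z/3Z:
h(0) = 1; h(1) = 1; h(2) = 0 → root.
Roots: {2}.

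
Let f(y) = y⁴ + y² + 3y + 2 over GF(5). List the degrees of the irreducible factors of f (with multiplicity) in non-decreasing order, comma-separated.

Roots in GF(5): f(0) = 2; f(1) = 2; f(2) = 3; f(3) = 1; f(4) = 1.
Complete factorization: f(y) = (y⁴ + y² + 3y + 2).
Factor degrees with multiplicity: 4 = 4.

4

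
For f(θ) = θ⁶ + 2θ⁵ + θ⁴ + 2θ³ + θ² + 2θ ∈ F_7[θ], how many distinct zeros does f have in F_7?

5

Evaluate at each of the 7 elements of F_7:
f(0) = 0 → root; f(1) = 2; f(2) = 0 → root; f(3) = 0 → root; f(4) = 0 → root; f(5) = 0 → root; f(6) = 4.
Roots: {0, 2, 3, 4, 5}.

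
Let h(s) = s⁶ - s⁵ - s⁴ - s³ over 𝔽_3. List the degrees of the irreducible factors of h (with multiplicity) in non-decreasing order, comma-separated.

1, 1, 1, 3

Roots in 𝔽_3: h(0) = 0 → root; h(1) = 1; h(2) = 2.
Linear factors from roots: (s).
Complete factorization: h(s) = (s)^3·(s³ - s² - s - 1).
Factor degrees with multiplicity: 1 + 1 + 1 + 3 = 6.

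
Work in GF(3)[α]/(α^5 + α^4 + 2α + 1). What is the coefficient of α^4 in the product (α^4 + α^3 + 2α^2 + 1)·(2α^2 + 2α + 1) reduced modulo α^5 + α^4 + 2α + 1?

Multiply in GF(3)[α]: (α^4 + α^3 + 2α^2 + 1)·(2α^2 + 2α + 1) = 2α^6 + α^5 + α^4 + 2α^3 + α^2 + 2α + 1.
Reduce using α^5 ≡ 2α^4 + α + 2 (mod α^5 + α^4 + 2α + 1).
Reduced: 2α^4 + 2α^3 + 2α + 2.

2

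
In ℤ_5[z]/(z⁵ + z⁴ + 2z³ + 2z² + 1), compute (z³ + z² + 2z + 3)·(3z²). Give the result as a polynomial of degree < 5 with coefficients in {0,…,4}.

3z^2 + 2

Multiply in ℤ_5[z]: (z³ + z² + 2z + 3)·(3z²) = 3z⁵ + 3z⁴ + z³ + 4z².
Reduce using z⁵ ≡ 4z⁴ + 3z³ + 3z² + 4 (mod z⁵ + z⁴ + 2z³ + 2z² + 1).
Reduced: 3z² + 2.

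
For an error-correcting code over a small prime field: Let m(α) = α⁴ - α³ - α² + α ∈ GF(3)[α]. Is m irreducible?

No

Check for roots in GF(3): m(0) = 0 → root; m(1) = 0 → root; m(2) = 0 → root.
m(0) = 0, so (α) divides m(α); m is reducible.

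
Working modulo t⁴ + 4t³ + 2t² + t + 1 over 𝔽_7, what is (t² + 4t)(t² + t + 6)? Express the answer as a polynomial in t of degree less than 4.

t^3 + t^2 + 2t + 6

Multiply in 𝔽_7[t]: (t² + 4t)·(t² + t + 6) = t⁴ + 5t³ + 3t² + 3t.
Reduce using t⁴ ≡ 3t³ + 5t² + 6t + 6 (mod t⁴ + 4t³ + 2t² + t + 1).
Reduced: t³ + t² + 2t + 6.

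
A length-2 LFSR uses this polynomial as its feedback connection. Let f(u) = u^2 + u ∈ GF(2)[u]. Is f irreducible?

No

Check for roots in GF(2): f(0) = 0 → root; f(1) = 0 → root.
f(0) = 0, so (u) divides f(u); f is reducible.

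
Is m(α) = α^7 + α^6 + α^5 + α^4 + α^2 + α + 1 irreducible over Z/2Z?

Yes

Check for roots in Z/2Z: m(0) = 1; m(1) = 1.
No roots, so no linear factors.
Monic irreducibles of degree 2 over GF(2): α^2 + α + 1.
None of them divide m (all give nonzero remainder).
Monic irreducibles of degree 3 over GF(2): α^3 + α + 1, α^3 + α^2 + 1.
None of them divide m (all give nonzero remainder).
No irreducible factor of degree ≤ 3 exists, so m is irreducible over GF(2).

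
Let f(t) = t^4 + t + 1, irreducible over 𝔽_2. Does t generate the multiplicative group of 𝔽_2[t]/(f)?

|GF(2^4)^×| = 2^4 − 1 = 15. Prime factorization: 15 = 3·5.
f is primitive ⇔ t has order 15 in GF(2)[t]/(f), i.e. t^(15/q) ≠ 1 for each prime q | 15.
t^(5) mod f = t^2 + t.
t^(3) mod f = t^3.
None equal 1, so t has full order 15; f is primitive.

Yes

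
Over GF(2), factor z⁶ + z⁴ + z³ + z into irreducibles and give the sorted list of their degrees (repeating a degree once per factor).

Write f(z) = z⁶ + z⁴ + z³ + z.
Roots in GF(2): f(0) = 0 → root; f(1) = 0 → root.
Linear factors from roots: (z), (z + 1).
Complete factorization: f(z) = (z)·(z + 1)^3·(z² + z + 1).
Factor degrees with multiplicity: 1 + 1 + 1 + 1 + 2 = 6.

1, 1, 1, 1, 2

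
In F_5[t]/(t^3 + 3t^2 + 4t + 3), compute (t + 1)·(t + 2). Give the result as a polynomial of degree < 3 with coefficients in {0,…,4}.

t^2 + 3t + 2

Multiply in F_5[t]: (t + 1)·(t + 2) = t^2 + 3t + 2.
Reduced: t^2 + 3t + 2.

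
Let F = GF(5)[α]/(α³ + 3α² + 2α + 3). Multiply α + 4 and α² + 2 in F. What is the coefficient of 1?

Multiply in GF(5)[α]: (α + 4)·(α² + 2) = α³ + 4α² + 2α + 3.
Reduce using α³ ≡ 2α² + 3α + 2 (mod α³ + 3α² + 2α + 3).
Reduced: α².

0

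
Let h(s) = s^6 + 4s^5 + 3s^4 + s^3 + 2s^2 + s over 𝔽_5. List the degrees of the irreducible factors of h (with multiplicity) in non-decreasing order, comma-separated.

Roots in 𝔽_5: h(0) = 0 → root; h(1) = 2; h(2) = 3; h(3) = 2; h(4) = 0 → root.
Linear factors from roots: (s), (s + 1).
Complete factorization: h(s) = (s)·(s + 1)·(s^2 + 2)·(s^2 + 3s + 3).
Factor degrees with multiplicity: 1 + 1 + 2 + 2 = 6.

1, 1, 2, 2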